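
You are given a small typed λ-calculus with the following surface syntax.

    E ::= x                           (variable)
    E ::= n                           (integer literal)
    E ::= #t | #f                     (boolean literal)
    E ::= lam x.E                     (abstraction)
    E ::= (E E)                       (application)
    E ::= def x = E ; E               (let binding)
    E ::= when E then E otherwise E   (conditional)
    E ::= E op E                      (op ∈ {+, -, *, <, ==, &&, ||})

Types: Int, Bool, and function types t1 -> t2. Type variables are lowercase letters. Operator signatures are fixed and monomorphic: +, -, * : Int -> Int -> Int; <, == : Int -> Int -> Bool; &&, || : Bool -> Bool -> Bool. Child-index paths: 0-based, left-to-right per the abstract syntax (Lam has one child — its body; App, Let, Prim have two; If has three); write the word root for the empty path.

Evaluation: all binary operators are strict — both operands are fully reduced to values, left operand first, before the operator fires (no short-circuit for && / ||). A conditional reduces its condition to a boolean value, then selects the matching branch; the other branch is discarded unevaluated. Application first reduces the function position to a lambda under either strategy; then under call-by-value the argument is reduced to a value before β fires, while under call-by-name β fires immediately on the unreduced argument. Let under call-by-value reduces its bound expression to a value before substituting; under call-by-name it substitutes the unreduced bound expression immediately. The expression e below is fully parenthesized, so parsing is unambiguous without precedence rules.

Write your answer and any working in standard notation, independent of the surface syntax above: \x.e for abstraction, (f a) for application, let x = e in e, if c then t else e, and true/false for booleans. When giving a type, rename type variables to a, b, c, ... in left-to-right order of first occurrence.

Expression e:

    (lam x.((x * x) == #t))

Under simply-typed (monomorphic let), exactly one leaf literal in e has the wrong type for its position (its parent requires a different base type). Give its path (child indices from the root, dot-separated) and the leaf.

Working:
x : a
  unify a ~ Int
x : Int
  unify Int ~ Int
  unify Int ~ Int
  unify Bool ~ Int
  FAIL: mismatch Bool ~ Int

Answer: 0.1 : true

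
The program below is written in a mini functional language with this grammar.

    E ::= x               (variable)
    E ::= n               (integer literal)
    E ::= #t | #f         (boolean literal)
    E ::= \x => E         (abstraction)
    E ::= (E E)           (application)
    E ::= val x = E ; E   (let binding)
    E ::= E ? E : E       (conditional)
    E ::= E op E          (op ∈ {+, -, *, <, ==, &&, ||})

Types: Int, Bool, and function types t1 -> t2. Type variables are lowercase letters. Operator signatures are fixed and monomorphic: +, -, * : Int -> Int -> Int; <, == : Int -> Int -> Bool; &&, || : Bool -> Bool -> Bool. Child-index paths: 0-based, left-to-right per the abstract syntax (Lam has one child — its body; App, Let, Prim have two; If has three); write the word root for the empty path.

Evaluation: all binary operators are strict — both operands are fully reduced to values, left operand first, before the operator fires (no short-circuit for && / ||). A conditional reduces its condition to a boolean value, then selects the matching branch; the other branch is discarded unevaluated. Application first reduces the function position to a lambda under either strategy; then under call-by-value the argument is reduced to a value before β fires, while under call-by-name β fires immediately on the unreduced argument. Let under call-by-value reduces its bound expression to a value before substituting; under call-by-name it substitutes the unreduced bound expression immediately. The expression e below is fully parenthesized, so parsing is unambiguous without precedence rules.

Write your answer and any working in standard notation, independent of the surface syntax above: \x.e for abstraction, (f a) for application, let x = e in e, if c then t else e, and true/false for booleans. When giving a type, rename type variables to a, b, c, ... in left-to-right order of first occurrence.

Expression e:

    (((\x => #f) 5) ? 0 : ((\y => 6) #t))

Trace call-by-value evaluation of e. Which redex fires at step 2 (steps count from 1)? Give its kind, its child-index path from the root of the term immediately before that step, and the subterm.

Answer: if at root : (if false then 0 else ((\y.6) true))

Derivation:
step 0: (if ((\x.false) 5) then 0 else ((\y.6) true))
step 1: [beta@0] (if false then 0 else ((\y.6) true))
step 2: [if@root] ((\y.6) true)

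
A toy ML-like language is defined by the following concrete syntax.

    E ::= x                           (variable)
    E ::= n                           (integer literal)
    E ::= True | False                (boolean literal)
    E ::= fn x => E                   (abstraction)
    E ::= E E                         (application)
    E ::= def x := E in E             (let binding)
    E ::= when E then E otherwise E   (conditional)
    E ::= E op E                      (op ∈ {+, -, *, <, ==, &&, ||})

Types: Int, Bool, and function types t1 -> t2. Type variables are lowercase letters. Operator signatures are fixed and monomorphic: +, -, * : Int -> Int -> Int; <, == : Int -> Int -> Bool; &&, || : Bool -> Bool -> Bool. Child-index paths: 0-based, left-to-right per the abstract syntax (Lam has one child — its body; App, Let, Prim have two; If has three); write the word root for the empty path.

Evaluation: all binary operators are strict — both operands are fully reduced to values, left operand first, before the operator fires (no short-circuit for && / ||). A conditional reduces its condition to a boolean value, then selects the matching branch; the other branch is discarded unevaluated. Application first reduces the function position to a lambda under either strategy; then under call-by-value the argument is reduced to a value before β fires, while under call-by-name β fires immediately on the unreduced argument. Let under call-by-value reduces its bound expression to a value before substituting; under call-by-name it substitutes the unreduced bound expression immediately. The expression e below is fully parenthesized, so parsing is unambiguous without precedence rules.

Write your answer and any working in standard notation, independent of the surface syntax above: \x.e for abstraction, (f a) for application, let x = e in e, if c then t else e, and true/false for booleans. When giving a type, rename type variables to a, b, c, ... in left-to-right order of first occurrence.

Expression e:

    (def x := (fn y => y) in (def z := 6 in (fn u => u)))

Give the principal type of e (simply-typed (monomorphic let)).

Answer: a -> a

Trace:
y : a
\y._ : a -> a
let x : a -> a
let z : Int
u : b
\u._ : b -> b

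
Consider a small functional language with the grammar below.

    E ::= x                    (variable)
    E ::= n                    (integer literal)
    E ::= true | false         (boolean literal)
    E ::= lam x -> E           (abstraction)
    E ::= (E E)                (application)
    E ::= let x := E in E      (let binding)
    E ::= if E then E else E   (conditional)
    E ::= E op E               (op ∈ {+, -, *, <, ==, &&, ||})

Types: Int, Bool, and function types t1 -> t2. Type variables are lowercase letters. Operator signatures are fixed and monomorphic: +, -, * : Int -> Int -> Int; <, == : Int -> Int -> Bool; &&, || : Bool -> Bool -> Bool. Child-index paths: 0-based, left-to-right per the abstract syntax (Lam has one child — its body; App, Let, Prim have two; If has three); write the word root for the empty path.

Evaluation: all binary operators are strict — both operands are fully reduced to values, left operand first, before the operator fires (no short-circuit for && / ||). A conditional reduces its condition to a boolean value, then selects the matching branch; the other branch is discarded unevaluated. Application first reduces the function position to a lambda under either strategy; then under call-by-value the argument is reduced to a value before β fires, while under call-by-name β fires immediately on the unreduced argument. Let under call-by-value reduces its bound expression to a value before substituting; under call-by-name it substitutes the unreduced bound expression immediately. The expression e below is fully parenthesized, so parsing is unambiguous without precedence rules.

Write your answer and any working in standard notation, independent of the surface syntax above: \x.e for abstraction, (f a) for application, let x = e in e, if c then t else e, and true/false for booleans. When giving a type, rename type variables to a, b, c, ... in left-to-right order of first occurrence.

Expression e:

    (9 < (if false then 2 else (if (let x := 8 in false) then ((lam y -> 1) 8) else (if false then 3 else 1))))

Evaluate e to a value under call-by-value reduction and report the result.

Derivation:
step 0: (9 < (if false then 2 else (if (let x = 8 in false) then ((\y.1) 8) else (if false then 3 else 1))))
step 1: [if@1] (9 < (if (let x = 8 in false) then ((\y.1) 8) else (if false then 3 else 1)))
step 2: [let@1.0] (9 < (if false then ((\y.1) 8) else (if false then 3 else 1)))
step 3: [if@1] (9 < (if false then 3 else 1))
step 4: [if@1] (9 < 1)
step 5: [delta@root] false

Answer: false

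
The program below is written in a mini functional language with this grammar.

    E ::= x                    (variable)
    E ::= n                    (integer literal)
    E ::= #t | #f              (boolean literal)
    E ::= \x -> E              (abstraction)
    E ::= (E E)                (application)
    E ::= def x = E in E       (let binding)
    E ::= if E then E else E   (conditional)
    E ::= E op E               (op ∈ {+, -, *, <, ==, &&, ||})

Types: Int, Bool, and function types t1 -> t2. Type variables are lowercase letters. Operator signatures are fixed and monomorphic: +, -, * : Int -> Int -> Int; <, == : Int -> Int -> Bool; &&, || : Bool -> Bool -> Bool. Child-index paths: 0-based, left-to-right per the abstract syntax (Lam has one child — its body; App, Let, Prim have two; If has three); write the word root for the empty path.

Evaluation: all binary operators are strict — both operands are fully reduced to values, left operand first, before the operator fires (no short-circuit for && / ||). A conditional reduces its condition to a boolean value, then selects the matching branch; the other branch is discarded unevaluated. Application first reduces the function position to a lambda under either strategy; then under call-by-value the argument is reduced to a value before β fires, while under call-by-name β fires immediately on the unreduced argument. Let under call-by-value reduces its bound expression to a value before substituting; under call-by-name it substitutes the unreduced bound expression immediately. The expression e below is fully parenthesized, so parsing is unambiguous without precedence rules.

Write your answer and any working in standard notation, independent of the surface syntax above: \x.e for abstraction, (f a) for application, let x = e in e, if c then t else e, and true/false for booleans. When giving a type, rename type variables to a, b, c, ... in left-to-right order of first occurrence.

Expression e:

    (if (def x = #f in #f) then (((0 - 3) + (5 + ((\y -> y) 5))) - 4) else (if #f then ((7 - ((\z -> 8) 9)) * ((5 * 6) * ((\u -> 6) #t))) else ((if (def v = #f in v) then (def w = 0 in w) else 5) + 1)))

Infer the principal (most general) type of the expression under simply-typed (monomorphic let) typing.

Answer: Int

Working:
let x : Bool
  unify Bool ~ Bool
  unify Int ~ Int
  unify Int ~ Int
  unify Int ~ Int
  unify Int ~ Int
y : a
\y._ : a -> a
  unify a -> a ~ Int -> b
  unify a ~ Int
  unify Int ~ b
_ _ : Int
  unify Int ~ Int
  unify Int ~ Int
  unify Int ~ Int
  unify Int ~ Int
  unify Bool ~ Bool
  unify Int ~ Int
\z._ : c -> Int
  unify c -> Int ~ Int -> d
  unify c ~ Int
  unify Int ~ d
_ _ : Int
  unify Int ~ Int
  unify Int ~ Int
  unify Int ~ Int
  unify Int ~ Int
  unify Int ~ Int
\u._ : e -> Int
  unify e -> Int ~ Bool -> f
  unify e ~ Bool
  unify Int ~ f
_ _ : Int
  unify Int ~ Int
  unify Int ~ Int
let v : Bool
v : Bool
  unify Bool ~ Bool
let w : Int
w : Int
  unify Int ~ Int
  unify Int ~ Int
  unify Int ~ Int
  unify Int ~ Int
  unify Int ~ Int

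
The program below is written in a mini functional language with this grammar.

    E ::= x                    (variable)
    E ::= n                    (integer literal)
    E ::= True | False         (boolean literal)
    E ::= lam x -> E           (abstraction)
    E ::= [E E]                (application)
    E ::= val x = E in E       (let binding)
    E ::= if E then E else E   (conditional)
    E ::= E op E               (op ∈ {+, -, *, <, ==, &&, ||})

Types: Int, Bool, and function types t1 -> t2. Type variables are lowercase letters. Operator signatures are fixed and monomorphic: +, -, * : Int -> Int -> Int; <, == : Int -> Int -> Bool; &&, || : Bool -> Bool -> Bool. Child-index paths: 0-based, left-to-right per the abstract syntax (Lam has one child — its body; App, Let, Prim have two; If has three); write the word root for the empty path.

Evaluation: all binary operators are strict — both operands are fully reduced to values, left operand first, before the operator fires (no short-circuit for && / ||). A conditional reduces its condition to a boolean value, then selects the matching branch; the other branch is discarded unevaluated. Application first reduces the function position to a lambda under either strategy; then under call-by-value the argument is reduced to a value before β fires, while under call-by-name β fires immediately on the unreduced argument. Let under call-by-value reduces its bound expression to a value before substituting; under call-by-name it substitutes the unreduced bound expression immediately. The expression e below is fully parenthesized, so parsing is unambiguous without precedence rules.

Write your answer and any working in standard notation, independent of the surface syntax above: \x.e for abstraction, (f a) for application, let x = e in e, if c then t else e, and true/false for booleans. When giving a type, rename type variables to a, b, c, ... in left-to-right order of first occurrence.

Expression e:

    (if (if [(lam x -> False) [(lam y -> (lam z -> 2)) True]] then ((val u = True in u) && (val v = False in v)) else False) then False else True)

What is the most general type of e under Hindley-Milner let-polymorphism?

Working:
\x._ : a -> Bool
\z._ : c -> Int
\y._ : b -> c -> Int
  unify b -> c -> Int ~ Bool -> d
  unify b ~ Bool
  unify c -> Int ~ d
_ _ : c -> Int
  unify a -> Bool ~ (c -> Int) -> e
  unify a ~ c -> Int
  unify Bool ~ e
_ _ : Bool
  unify Bool ~ Bool
let u : Bool
u : Bool
  unify Bool ~ Bool
let v : Bool
v : Bool
  unify Bool ~ Bool
  unify Bool ~ Bool
  unify Bool ~ Bool
  unify Bool ~ Bool

Answer: Bool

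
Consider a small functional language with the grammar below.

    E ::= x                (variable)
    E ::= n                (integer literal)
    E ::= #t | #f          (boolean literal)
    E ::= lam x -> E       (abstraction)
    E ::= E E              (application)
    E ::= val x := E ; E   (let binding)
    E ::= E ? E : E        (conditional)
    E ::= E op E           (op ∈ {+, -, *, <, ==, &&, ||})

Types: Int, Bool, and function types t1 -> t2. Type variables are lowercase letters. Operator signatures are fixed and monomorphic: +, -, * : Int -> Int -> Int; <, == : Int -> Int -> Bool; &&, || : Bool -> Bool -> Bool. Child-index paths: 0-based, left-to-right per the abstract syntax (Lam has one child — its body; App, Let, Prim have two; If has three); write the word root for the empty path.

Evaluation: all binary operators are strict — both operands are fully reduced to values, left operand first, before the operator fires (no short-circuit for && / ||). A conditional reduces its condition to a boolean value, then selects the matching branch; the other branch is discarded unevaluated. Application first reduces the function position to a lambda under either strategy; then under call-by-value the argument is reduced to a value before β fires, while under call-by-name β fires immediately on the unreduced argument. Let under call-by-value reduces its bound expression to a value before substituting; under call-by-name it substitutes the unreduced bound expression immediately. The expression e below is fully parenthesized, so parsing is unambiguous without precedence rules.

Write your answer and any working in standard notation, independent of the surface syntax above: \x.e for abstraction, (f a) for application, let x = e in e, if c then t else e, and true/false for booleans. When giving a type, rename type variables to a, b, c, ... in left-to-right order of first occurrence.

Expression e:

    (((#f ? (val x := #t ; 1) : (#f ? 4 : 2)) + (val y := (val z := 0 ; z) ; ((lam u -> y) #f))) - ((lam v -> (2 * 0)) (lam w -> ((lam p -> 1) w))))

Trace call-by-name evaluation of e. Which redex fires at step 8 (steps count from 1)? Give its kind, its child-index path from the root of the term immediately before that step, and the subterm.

Answer: delta at 1 : (2 * 0)

Working:
step 0: (((if false then (let x = true in 1) else (if false then 4 else 2)) + (let y = (let z = 0 in z) in ((\u.y) false))) - ((\v.(2 * 0)) (\w.((\p.1) w))))
step 1: [if@0.0] (((if false then 4 else 2) + (let y = (let z = 0 in z) in ((\u.y) false))) - ((\v.(2 * 0)) (\w.((\p.1) w))))
step 2: [if@0.0] ((2 + (let y = (let z = 0 in z) in ((\u.y) false))) - ((\v.(2 * 0)) (\w.((\p.1) w))))
step 3: [let@0.1] ((2 + ((\u.(let z = 0 in z)) false)) - ((\v.(2 * 0)) (\w.((\p.1) w))))
step 4: [beta@0.1] ((2 + (let z = 0 in z)) - ((\v.(2 * 0)) (\w.((\p.1) w))))
step 5: [let@0.1] ((2 + 0) - ((\v.(2 * 0)) (\w.((\p.1) w))))
step 6: [delta@0] (2 - ((\v.(2 * 0)) (\w.((\p.1) w))))
step 7: [beta@1] (2 - (2 * 0))
step 8: [delta@1] (2 - 0)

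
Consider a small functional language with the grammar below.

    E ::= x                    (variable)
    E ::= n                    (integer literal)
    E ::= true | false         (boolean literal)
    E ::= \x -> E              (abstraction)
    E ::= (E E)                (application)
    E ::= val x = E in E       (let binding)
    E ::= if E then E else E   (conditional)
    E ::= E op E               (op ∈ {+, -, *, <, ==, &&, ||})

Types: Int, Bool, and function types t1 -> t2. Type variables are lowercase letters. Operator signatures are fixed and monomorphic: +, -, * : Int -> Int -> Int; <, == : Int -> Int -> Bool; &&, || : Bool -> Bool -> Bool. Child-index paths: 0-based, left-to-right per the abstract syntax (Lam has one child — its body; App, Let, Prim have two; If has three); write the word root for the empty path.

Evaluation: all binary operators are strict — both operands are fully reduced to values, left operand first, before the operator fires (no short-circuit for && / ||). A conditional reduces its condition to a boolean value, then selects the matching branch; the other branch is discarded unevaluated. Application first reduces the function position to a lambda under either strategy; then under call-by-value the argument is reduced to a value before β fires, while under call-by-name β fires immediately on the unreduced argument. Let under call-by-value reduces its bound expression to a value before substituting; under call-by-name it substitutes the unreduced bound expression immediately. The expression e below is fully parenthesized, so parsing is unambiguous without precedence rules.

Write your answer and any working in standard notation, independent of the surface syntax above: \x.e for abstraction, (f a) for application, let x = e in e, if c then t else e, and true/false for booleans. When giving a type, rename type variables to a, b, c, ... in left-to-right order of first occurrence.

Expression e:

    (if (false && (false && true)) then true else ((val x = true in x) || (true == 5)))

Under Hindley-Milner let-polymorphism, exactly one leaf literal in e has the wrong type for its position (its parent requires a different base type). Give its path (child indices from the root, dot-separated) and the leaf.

Answer: 2.1.0 : true

Trace:
  unify Bool ~ Bool
  unify Bool ~ Bool
  unify Bool ~ Bool
  unify Bool ~ Bool
  unify Bool ~ Bool
let x : Bool
x : Bool
  unify Bool ~ Bool
  unify Bool ~ Int
  FAIL: mismatch Bool ~ Int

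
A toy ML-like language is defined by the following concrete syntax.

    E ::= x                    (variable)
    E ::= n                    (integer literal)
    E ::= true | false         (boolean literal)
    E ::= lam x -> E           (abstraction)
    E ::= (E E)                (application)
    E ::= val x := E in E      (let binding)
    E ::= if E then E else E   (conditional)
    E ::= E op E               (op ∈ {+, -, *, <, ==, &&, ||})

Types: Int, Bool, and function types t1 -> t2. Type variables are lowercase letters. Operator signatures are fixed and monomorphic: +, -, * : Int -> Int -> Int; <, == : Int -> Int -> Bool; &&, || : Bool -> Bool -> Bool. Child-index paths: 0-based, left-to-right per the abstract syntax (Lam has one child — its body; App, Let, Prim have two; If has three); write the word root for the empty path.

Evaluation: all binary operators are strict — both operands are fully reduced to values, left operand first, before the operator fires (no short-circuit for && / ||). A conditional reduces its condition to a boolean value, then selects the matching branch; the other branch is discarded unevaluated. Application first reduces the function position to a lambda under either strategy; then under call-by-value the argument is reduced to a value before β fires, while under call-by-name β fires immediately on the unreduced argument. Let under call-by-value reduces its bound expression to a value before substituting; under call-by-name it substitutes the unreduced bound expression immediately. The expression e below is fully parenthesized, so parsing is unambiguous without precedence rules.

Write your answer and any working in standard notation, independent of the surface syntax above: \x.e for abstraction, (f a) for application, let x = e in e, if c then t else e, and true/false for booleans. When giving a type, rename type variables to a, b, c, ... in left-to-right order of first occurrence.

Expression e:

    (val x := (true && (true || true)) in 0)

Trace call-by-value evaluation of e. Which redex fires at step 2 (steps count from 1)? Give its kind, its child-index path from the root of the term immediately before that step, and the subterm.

Answer: delta at 0 : (true && true)

Derivation:
step 0: (let x = (true && (true || true)) in 0)
step 1: [delta@0.1] (let x = (true && true) in 0)
step 2: [delta@0] (let x = true in 0)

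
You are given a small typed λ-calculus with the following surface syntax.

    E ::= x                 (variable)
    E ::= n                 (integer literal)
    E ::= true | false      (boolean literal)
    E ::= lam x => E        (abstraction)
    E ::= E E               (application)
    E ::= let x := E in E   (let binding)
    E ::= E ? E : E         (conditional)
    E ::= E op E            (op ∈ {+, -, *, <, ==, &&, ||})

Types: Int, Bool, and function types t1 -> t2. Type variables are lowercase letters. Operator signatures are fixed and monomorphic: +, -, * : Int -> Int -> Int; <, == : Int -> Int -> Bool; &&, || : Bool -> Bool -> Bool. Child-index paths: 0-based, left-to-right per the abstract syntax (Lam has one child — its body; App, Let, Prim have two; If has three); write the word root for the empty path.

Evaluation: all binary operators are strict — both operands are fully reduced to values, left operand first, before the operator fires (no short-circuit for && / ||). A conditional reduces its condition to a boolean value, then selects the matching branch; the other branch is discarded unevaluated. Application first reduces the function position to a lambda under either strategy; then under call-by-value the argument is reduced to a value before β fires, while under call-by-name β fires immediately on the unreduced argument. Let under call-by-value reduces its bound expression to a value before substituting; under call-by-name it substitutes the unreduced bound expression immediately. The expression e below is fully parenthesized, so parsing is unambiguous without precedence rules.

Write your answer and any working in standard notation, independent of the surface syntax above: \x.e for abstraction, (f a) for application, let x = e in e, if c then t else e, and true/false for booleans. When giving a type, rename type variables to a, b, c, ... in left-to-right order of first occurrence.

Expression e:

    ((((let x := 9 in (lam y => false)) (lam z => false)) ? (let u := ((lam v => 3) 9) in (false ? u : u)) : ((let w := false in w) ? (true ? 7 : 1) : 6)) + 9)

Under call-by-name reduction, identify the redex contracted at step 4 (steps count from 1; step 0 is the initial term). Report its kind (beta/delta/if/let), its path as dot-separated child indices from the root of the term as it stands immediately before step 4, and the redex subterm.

Answer: let at 0.0 : (let w = false in w)

Working:
step 0: ((if ((let x = 9 in (\y.false)) (\z.false)) then (let u = ((\v.3) 9) in (if false then u else u)) else (if (let w = false in w) then (if true then 7 else 1) else 6)) + 9)
step 1: [let@0.0.0] ((if ((\y.false) (\z.false)) then (let u = ((\v.3) 9) in (if false then u else u)) else (if (let w = false in w) then (if true then 7 else 1) else 6)) + 9)
step 2: [beta@0.0] ((if false then (let u = ((\v.3) 9) in (if false then u else u)) else (if (let w = false in w) then (if true then 7 else 1) else 6)) + 9)
step 3: [if@0] ((if (let w = false in w) then (if true then 7 else 1) else 6) + 9)
step 4: [let@0.0] ((if false then (if true then 7 else 1) else 6) + 9)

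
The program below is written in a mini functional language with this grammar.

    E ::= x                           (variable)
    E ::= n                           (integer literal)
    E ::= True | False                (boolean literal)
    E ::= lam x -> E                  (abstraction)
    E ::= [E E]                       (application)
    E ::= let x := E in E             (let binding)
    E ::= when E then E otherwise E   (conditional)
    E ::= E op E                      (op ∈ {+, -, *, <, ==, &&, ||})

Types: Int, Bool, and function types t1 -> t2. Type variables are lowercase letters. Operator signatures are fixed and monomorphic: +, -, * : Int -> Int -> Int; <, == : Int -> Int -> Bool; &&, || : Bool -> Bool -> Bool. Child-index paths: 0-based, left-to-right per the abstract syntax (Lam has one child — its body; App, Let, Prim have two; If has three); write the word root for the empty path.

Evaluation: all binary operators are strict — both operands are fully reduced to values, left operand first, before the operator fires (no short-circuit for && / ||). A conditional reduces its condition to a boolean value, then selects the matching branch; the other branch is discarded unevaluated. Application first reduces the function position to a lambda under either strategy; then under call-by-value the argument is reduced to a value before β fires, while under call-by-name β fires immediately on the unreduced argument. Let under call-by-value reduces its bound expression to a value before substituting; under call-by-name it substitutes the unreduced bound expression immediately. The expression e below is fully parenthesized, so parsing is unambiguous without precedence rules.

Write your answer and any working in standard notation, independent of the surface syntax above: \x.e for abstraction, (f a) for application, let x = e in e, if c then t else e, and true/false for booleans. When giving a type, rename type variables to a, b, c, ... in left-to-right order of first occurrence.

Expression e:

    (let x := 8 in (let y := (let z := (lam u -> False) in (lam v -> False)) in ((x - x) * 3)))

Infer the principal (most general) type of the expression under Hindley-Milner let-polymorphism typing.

Answer: Int

Working:
let x : Int
\u._ : a -> Bool
let z : forall. a -> Bool
\v._ : b -> Bool
let y : forall. b -> Bool
x : Int
  unify Int ~ Int
x : Int
  unify Int ~ Int
  unify Int ~ Int
  unify Int ~ Int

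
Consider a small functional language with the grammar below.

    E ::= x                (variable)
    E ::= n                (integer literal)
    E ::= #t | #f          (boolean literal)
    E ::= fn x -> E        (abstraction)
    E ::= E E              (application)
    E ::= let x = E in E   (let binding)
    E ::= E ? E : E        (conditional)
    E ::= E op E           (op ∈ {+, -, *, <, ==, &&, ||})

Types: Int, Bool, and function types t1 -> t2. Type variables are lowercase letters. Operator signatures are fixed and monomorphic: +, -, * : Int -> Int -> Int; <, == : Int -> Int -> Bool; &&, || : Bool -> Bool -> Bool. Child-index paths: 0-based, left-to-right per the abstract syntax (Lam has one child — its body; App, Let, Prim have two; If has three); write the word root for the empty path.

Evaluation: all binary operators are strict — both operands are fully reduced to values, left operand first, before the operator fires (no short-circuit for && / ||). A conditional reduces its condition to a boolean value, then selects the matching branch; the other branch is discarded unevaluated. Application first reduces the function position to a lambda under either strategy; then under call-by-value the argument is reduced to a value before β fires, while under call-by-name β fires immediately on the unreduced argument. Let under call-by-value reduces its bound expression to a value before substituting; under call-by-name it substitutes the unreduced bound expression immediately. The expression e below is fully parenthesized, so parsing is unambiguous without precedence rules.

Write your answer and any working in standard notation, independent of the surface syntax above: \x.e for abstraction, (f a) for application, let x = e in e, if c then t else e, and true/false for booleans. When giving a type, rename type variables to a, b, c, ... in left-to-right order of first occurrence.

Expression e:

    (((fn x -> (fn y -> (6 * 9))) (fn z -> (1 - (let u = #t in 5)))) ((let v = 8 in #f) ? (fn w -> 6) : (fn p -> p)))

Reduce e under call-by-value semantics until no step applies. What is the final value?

Derivation:
step 0: (((\x.(\y.(6 * 9))) (\z.(1 - (let u = true in 5)))) (if (let v = 8 in false) then (\w.6) else (\p.p)))
step 1: [beta@0] ((\y.(6 * 9)) (if (let v = 8 in false) then (\w.6) else (\p.p)))
step 2: [let@1.0] ((\y.(6 * 9)) (if false then (\w.6) else (\p.p)))
step 3: [if@1] ((\y.(6 * 9)) (\p.p))
step 4: [beta@root] (6 * 9)
step 5: [delta@root] 54

Answer: 54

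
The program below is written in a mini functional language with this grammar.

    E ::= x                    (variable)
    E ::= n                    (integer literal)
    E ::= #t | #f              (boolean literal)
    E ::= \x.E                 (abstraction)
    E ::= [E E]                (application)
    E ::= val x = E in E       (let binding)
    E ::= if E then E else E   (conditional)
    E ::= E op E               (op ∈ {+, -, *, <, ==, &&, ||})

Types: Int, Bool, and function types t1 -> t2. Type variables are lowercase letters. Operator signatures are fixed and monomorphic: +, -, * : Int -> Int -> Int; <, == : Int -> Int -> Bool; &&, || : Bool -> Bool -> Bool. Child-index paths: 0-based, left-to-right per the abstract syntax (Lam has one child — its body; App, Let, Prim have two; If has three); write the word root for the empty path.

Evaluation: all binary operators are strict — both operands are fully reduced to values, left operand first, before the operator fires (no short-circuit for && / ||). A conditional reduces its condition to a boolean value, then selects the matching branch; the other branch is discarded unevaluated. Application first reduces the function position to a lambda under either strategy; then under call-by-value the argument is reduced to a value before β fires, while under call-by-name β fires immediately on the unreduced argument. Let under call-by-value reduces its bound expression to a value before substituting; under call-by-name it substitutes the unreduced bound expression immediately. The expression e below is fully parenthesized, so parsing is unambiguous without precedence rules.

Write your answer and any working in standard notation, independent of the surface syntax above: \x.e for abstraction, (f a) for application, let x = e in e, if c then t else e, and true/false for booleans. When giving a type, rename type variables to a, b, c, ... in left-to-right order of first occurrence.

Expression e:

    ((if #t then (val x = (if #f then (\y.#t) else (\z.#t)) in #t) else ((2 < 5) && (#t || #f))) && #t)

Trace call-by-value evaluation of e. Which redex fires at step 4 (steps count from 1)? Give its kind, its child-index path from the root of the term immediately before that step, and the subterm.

Trace:
step 0: ((if true then (let x = (if false then (\y.true) else (\z.true)) in true) else ((2 < 5) && (true || false))) && true)
step 1: [if@0] ((let x = (if false then (\y.true) else (\z.true)) in true) && true)
step 2: [if@0.0] ((let x = (\z.true) in true) && true)
step 3: [let@0] (true && true)
step 4: [delta@root] true

Answer: delta at root : (true && true)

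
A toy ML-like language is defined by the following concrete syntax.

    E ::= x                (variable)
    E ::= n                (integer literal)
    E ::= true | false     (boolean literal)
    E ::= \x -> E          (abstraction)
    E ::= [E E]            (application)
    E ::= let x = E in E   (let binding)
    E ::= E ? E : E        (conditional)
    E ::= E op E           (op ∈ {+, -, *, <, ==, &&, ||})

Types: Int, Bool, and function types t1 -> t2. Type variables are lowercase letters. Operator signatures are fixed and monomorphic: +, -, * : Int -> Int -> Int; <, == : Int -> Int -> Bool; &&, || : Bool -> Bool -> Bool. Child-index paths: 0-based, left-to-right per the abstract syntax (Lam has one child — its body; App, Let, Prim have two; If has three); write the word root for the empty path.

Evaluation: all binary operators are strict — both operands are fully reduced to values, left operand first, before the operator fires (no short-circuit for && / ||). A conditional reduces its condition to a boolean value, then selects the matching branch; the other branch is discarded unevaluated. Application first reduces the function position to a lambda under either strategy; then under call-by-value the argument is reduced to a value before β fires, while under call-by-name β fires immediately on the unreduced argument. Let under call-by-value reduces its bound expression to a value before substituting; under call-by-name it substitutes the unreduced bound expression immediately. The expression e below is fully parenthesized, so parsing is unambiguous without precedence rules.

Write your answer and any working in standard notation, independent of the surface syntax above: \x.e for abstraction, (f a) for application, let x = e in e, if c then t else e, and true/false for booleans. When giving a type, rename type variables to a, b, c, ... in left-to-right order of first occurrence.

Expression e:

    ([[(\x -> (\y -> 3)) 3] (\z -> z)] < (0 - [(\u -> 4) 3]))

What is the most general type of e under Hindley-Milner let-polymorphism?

Answer: Bool

Derivation:
\y._ : b -> Int
\x._ : a -> b -> Int
  unify a -> b -> Int ~ Int -> c
  unify a ~ Int
  unify b -> Int ~ c
_ _ : b -> Int
z : d
\z._ : d -> d
  unify b -> Int ~ (d -> d) -> e
  unify b ~ d -> d
  unify Int ~ e
_ _ : Int
  unify Int ~ Int
  unify Int ~ Int
\u._ : f -> Int
  unify f -> Int ~ Int -> g
  unify f ~ Int
  unify Int ~ g
_ _ : Int
  unify Int ~ Int
  unify Int ~ Int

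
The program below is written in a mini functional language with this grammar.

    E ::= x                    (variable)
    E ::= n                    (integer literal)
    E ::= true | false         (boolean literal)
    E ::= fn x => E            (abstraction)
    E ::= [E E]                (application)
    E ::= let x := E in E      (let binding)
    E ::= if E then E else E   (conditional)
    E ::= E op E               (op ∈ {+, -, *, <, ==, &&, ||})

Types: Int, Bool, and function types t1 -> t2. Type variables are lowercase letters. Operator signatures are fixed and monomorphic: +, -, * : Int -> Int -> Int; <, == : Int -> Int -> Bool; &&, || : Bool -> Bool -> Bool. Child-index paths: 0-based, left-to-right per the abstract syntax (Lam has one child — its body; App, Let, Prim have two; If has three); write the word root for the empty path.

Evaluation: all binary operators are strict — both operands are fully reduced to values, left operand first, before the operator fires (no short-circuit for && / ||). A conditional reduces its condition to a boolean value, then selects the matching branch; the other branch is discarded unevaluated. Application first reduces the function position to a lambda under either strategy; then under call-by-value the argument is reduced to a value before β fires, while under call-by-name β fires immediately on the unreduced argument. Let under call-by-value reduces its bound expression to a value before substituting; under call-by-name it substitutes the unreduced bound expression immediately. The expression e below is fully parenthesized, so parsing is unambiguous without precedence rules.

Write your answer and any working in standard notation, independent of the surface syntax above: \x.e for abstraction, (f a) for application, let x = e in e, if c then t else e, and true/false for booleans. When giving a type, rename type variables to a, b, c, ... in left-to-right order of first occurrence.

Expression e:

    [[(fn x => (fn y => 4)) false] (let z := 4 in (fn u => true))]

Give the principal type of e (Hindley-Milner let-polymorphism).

Working:
\y._ : b -> Int
\x._ : a -> b -> Int
  unify a -> b -> Int ~ Bool -> c
  unify a ~ Bool
  unify b -> Int ~ c
_ _ : b -> Int
let z : Int
\u._ : d -> Bool
  unify b -> Int ~ (d -> Bool) -> e
  unify b ~ d -> Bool
  unify Int ~ e
_ _ : Int

Answer: Int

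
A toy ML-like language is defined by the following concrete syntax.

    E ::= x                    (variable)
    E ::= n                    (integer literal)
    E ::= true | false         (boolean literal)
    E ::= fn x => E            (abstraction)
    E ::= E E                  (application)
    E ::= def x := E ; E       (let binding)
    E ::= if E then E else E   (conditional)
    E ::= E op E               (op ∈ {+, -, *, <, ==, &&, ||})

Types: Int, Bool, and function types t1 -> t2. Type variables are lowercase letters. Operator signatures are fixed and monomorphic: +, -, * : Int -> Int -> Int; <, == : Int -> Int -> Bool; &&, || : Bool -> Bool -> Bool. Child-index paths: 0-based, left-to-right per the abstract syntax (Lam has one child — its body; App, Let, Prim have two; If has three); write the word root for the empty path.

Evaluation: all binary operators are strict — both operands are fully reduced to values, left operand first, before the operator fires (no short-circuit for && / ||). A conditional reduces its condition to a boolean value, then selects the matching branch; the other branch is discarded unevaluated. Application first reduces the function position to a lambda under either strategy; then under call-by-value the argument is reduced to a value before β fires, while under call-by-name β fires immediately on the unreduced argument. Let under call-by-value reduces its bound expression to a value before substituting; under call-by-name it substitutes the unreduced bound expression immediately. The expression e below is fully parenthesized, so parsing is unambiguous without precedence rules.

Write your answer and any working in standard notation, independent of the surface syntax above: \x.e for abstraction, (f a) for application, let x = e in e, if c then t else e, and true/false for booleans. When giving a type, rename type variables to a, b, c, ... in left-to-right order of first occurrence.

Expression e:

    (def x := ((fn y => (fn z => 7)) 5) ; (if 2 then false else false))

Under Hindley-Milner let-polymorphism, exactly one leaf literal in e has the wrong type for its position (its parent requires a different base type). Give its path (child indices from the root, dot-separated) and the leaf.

Answer: 1.0 : 2

Working:
\z._ : b -> Int
\y._ : a -> b -> Int
  unify a -> b -> Int ~ Int -> c
  unify a ~ Int
  unify b -> Int ~ c
_ _ : b -> Int
let x : forall. b -> Int
  unify Int ~ Bool
  FAIL: mismatch Int ~ Bool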